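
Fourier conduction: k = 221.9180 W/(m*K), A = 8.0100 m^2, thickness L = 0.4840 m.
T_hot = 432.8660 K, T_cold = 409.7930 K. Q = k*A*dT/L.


dT = 23.0730 K
Q = 221.9180 * 8.0100 * 23.0730 / 0.4840 = 84739.0811 W

84739.0811 W


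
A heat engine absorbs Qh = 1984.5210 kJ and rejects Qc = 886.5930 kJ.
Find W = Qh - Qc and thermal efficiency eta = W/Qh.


W = 1984.5210 - 886.5930 = 1097.9280 kJ
eta = 1097.9280 / 1984.5210 = 0.5532 = 55.3246%

W = 1097.9280 kJ, eta = 55.3246%


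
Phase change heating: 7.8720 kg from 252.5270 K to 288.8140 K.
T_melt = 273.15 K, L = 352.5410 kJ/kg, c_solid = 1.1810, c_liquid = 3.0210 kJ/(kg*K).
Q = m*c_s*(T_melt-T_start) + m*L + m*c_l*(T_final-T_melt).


Q1 (sensible, solid) = 7.8720 * 1.1810 * 20.6230 = 191.7286 kJ
Q2 (latent) = 7.8720 * 352.5410 = 2775.2028 kJ
Q3 (sensible, liquid) = 7.8720 * 3.0210 * 15.6640 = 372.5105 kJ
Q_total = 3339.4418 kJ

3339.4418 kJ


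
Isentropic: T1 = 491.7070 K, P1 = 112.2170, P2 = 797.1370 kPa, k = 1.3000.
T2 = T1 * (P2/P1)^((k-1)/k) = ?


(k-1)/k = 0.2308
(P2/P1)^exp = 1.5722
T2 = 491.7070 * 1.5722 = 773.0373 K

773.0373 K


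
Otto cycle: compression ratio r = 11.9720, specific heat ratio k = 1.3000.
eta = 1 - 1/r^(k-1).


r^(k-1) = 2.1060
eta = 1 - 1/2.1060 = 0.5252 = 52.5157%

52.5157%


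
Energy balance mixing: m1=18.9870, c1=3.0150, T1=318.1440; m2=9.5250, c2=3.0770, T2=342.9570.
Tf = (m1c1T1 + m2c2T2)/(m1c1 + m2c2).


num = 28263.9389
den = 86.5542
Tf = 326.5460 K

326.5460 K


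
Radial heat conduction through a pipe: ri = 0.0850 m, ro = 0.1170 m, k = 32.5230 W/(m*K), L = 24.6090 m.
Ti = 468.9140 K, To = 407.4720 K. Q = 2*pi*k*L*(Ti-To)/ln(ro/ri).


dT = 61.4420 K
ln(ro/ri) = 0.3195
Q = 2*pi*32.5230*24.6090*61.4420 / 0.3195 = 967003.5977 W

967003.5977 W


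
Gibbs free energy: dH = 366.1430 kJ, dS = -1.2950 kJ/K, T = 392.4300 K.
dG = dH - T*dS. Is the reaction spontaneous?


T*dS = 392.4300 * -1.2950 = -508.1968 kJ
dG = 366.1430 + 508.1968 = 874.3398 kJ (non-spontaneous)

dG = 874.3398 kJ, non-spontaneous


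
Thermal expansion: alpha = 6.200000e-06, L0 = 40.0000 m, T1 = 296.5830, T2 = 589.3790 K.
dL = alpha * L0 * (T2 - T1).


dT = 292.7960 K
dL = 6.200000e-06 * 40.0000 * 292.7960 = 0.072613 m
L_final = 40.072613 m

dL = 0.072613 m


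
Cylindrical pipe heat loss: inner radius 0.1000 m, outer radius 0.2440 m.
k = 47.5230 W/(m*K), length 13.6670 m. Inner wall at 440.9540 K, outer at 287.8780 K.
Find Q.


dT = 153.0760 K
ln(ro/ri) = 0.8920
Q = 2*pi*47.5230*13.6670*153.0760 / 0.8920 = 700325.7853 W

700325.7853 W


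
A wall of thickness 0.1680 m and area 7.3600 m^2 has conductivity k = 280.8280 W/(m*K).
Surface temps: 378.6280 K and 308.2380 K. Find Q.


dT = 70.3900 K
Q = 280.8280 * 7.3600 * 70.3900 / 0.1680 = 866004.0136 W

866004.0136 W


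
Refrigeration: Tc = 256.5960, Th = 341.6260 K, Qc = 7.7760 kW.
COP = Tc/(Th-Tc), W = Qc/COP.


COP = 256.5960 / 85.0300 = 3.0177
W = 7.7760 / 3.0177 = 2.5768 kW

COP = 3.0177, W = 2.5768 kW


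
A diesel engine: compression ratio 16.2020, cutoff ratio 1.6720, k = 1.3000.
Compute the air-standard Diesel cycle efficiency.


r^(k-1) = 2.3061
rc^k = 1.9508
eta = 0.5281 = 52.8052%

52.8052%


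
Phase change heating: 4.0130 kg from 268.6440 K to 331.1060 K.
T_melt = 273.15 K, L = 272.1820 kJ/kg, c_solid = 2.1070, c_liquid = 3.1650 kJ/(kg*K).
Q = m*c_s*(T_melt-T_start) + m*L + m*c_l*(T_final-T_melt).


Q1 (sensible, solid) = 4.0130 * 2.1070 * 4.5060 = 38.1000 kJ
Q2 (latent) = 4.0130 * 272.1820 = 1092.2664 kJ
Q3 (sensible, liquid) = 4.0130 * 3.1650 * 57.9560 = 736.1076 kJ
Q_total = 1866.4739 kJ

1866.4739 kJ


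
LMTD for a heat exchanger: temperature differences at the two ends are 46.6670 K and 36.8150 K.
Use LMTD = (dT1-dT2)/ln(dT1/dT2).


dT1/dT2 = 1.2676
ln(dT1/dT2) = 0.2371
LMTD = 9.8520 / 0.2371 = 41.5465 K

41.5465 K


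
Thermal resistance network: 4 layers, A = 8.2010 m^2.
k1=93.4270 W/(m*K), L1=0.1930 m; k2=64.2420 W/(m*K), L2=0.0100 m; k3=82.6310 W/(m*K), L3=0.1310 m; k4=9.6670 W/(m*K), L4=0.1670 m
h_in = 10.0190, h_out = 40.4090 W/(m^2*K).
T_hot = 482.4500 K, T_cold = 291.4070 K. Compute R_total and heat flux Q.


R_conv_in = 1/(10.0190*8.2010) = 0.0122
R_1 = 0.1930/(93.4270*8.2010) = 0.0003
R_2 = 0.0100/(64.2420*8.2010) = 1.8981e-05
R_3 = 0.1310/(82.6310*8.2010) = 0.0002
R_4 = 0.1670/(9.6670*8.2010) = 0.0021
R_conv_out = 1/(40.4090*8.2010) = 0.0030
R_total = 0.0178 K/W
Q = 191.0430 / 0.0178 = 10757.6912 W

R_total = 0.0178 K/W, Q = 10757.6912 W


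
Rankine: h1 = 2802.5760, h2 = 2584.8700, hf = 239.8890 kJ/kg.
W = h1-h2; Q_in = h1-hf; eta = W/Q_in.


W = 217.7060 kJ/kg
Q_in = 2562.6870 kJ/kg
eta = 0.0850 = 8.4952%

eta = 8.4952%


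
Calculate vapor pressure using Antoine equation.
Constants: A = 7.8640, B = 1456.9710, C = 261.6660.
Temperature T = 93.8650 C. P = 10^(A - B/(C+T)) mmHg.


C+T = 355.5310
B/(C+T) = 4.0980
log10(P) = 7.8640 - 4.0980 = 3.7660
P = 10^3.7660 = 5834.2635 mmHg

5834.2635 mmHg


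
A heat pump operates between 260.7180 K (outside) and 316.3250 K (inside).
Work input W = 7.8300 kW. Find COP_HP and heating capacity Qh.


COP = 316.3250 / 55.6070 = 5.6886
Qh = 5.6886 * 7.8300 = 44.5416 kW

COP = 5.6886, Qh = 44.5416 kW


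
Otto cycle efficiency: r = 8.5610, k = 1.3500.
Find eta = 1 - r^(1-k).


r^(k-1) = 2.1202
eta = 1 - 1/2.1202 = 0.5284 = 52.8354%

52.8354%


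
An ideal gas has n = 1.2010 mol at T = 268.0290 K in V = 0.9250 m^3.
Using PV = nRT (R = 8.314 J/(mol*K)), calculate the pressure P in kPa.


P = nRT/V = 1.2010 * 8.314 * 268.0290 / 0.9250
= 2676.3001 / 0.9250 = 2893.2974 Pa = 2.8933 kPa

2.8933 kPa


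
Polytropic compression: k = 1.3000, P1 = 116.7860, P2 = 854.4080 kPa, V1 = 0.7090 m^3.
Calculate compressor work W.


(k-1)/k = 0.2308
(P2/P1)^exp = 1.5829
W = 4.3333 * 116.7860 * 0.7090 * (1.5829 - 1) = 209.1405 kJ

209.1405 kJ


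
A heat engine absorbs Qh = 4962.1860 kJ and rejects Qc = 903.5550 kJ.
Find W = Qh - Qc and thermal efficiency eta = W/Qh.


W = 4962.1860 - 903.5550 = 4058.6310 kJ
eta = 4058.6310 / 4962.1860 = 0.8179 = 81.7912%

W = 4058.6310 kJ, eta = 81.7912%


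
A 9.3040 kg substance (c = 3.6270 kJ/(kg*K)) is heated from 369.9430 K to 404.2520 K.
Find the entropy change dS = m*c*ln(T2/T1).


T2/T1 = 1.0927
ln(T2/T1) = 0.0887
dS = 9.3040 * 3.6270 * 0.0887 = 2.9929 kJ/K

2.9929 kJ/K


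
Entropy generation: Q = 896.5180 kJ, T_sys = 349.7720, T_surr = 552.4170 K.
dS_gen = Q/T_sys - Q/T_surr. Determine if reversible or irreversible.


dS_sys = 896.5180/349.7720 = 2.5631 kJ/K
dS_surr = -896.5180/552.4170 = -1.6229 kJ/K
dS_gen = 2.5631 - 1.6229 = 0.9402 kJ/K (irreversible)

dS_gen = 0.9402 kJ/K, irreversible


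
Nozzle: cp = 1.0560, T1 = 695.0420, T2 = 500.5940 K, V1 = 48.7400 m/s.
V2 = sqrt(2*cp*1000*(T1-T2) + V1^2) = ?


dT = 194.4480 K
2*cp*1000*dT = 410674.1760
V1^2 = 2375.5876
V2 = sqrt(413049.7636) = 642.6895 m/s

642.6895 m/s


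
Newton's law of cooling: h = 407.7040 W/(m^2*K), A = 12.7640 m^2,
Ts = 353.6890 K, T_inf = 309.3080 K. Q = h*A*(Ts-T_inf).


dT = 44.3810 K
Q = 407.7040 * 12.7640 * 44.3810 = 230955.7885 W

230955.7885 W


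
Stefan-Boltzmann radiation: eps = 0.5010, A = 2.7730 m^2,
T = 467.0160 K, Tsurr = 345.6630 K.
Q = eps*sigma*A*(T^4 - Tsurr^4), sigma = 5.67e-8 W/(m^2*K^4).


T^4 = 4.7569e+10
Tsurr^4 = 1.4276e+10
Q = 0.5010 * 5.67e-8 * 2.7730 * 3.3293e+10 = 2622.5618 W

2622.5618 W


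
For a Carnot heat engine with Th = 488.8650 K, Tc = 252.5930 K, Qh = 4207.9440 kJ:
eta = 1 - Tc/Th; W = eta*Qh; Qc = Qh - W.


eta = 1 - 252.5930/488.8650 = 0.4833
W = 0.4833 * 4207.9440 = 2033.7299 kJ
Qc = 4207.9440 - 2033.7299 = 2174.2141 kJ

eta = 48.3307%, W = 2033.7299 kJ, Qc = 2174.2141 kJ


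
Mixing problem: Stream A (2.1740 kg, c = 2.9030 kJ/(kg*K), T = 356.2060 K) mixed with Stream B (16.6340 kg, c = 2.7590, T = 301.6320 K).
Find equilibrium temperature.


num = 16090.9190
den = 52.2043
Tf = 308.2296 K

308.2296 K


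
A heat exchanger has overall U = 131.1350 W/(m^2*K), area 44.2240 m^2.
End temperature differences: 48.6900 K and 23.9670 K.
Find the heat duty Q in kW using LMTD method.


LMTD = 34.8803 K
Q = 131.1350 * 44.2240 * 34.8803 = 202281.7415 W = 202.2817 kW

202.2817 kW


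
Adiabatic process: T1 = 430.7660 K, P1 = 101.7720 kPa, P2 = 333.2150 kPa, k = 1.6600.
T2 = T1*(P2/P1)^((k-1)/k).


(k-1)/k = 0.3976
(P2/P1)^exp = 1.6025
T2 = 430.7660 * 1.6025 = 690.3013 K

690.3013 K


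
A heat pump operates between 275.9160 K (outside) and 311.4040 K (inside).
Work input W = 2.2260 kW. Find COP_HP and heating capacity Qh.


COP = 311.4040 / 35.4880 = 8.7749
Qh = 8.7749 * 2.2260 = 19.5329 kW

COP = 8.7749, Qh = 19.5329 kW


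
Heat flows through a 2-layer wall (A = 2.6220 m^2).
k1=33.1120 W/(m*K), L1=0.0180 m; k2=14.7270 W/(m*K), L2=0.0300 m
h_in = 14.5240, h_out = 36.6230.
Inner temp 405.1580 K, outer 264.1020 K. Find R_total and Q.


R_conv_in = 1/(14.5240*2.6220) = 0.0263
R_1 = 0.0180/(33.1120*2.6220) = 0.0002
R_2 = 0.0300/(14.7270*2.6220) = 0.0008
R_conv_out = 1/(36.6230*2.6220) = 0.0104
R_total = 0.0377 K/W
Q = 141.0560 / 0.0377 = 3745.7793 W

R_total = 0.0377 K/W, Q = 3745.7793 W


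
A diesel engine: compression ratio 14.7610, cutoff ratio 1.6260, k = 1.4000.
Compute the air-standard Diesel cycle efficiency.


r^(k-1) = 2.9353
rc^k = 1.9750
eta = 0.6210 = 62.0982%

62.0982%


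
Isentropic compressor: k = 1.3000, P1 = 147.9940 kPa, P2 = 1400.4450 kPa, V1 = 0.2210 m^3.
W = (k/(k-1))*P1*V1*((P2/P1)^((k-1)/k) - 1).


(k-1)/k = 0.2308
(P2/P1)^exp = 1.6797
W = 4.3333 * 147.9940 * 0.2210 * (1.6797 - 1) = 96.3354 kJ

96.3354 kJ


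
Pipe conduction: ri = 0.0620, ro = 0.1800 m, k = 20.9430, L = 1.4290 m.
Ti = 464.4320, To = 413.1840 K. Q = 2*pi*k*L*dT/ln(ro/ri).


dT = 51.2480 K
ln(ro/ri) = 1.0658
Q = 2*pi*20.9430*1.4290*51.2480 / 1.0658 = 9041.5532 W

9041.5532 W


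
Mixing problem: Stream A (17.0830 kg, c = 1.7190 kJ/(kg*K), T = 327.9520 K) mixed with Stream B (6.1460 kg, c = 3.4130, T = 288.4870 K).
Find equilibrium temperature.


num = 15681.9218
den = 50.3420
Tf = 311.5079 K

311.5079 K


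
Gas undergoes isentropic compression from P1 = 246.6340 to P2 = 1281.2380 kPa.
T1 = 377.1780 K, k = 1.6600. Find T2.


(k-1)/k = 0.3976
(P2/P1)^exp = 1.9253
T2 = 377.1780 * 1.9253 = 726.1943 K

726.1943 K


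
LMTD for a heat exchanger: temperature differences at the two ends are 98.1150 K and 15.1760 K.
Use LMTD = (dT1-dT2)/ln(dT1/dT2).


dT1/dT2 = 6.4651
ln(dT1/dT2) = 1.8664
LMTD = 82.9390 / 1.8664 = 44.4374 K

44.4374 K


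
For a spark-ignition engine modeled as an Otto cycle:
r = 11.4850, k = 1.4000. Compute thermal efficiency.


r^(k-1) = 2.6549
eta = 1 - 1/2.6549 = 0.6233 = 62.3342%

62.3342%


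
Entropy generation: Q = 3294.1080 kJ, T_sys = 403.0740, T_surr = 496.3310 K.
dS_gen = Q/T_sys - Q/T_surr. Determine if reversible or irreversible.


dS_sys = 3294.1080/403.0740 = 8.1725 kJ/K
dS_surr = -3294.1080/496.3310 = -6.6369 kJ/K
dS_gen = 8.1725 - 6.6369 = 1.5355 kJ/K (irreversible)

dS_gen = 1.5355 kJ/K, irreversible


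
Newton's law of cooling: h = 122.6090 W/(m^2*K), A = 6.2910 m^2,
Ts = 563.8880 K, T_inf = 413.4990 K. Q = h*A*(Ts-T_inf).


dT = 150.3890 K
Q = 122.6090 * 6.2910 * 150.3890 = 116000.0315 W

116000.0315 W


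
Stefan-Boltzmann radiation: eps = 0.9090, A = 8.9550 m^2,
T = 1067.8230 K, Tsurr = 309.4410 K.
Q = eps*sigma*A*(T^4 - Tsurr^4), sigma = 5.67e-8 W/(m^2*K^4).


T^4 = 1.3002e+12
Tsurr^4 = 9.1688e+09
Q = 0.9090 * 5.67e-8 * 8.9550 * 1.2910e+12 = 595848.8522 W

595848.8522 W


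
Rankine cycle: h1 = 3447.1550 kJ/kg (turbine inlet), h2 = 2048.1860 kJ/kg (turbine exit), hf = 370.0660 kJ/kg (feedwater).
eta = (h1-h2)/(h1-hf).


W = 1398.9690 kJ/kg
Q_in = 3077.0890 kJ/kg
eta = 0.4546 = 45.4640%

eta = 45.4640%


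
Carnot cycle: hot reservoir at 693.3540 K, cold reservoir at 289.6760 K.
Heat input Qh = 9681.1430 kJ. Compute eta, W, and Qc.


eta = 1 - 289.6760/693.3540 = 0.5822
W = 0.5822 * 9681.1430 = 5636.4634 kJ
Qc = 9681.1430 - 5636.4634 = 4044.6796 kJ

eta = 58.2211%, W = 5636.4634 kJ, Qc = 4044.6796 kJ


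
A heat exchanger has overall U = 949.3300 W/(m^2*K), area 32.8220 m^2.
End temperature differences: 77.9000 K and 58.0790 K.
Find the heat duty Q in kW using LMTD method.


LMTD = 67.5052 K
Q = 949.3300 * 32.8220 * 67.5052 = 2103388.5772 W = 2103.3886 kW

2103.3886 kW


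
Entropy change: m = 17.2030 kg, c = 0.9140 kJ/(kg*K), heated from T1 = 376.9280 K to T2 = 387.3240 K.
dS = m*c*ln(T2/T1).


T2/T1 = 1.0276
ln(T2/T1) = 0.0272
dS = 17.2030 * 0.9140 * 0.0272 = 0.4278 kJ/K

0.4278 kJ/K


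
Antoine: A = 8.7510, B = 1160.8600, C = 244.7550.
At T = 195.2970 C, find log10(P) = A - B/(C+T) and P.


C+T = 440.0520
B/(C+T) = 2.6380
log10(P) = 8.7510 - 2.6380 = 6.1130
P = 10^6.1130 = 1297160.1031 mmHg

1297160.1031 mmHg


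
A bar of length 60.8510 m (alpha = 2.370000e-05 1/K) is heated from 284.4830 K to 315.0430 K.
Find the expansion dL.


dT = 30.5600 K
dL = 2.370000e-05 * 60.8510 * 30.5600 = 0.044073 m
L_final = 60.895073 m

dL = 0.044073 m


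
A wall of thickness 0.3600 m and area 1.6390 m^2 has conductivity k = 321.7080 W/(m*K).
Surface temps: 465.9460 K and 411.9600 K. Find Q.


dT = 53.9860 K
Q = 321.7080 * 1.6390 * 53.9860 / 0.3600 = 79071.4065 W

79071.4065 W


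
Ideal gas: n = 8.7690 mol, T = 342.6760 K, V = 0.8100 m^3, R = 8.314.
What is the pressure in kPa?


P = nRT/V = 8.7690 * 8.314 * 342.6760 / 0.8100
= 24982.9535 / 0.8100 = 30843.1524 Pa = 30.8432 kPa

30.8432 kPa


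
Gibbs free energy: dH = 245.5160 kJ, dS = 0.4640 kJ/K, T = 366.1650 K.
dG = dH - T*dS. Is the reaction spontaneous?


T*dS = 366.1650 * 0.4640 = 169.9006 kJ
dG = 245.5160 - 169.9006 = 75.6154 kJ (non-spontaneous)

dG = 75.6154 kJ, non-spontaneous


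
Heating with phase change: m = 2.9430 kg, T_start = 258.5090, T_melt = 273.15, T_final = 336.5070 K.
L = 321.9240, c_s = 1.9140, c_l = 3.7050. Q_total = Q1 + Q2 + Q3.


Q1 (sensible, solid) = 2.9430 * 1.9140 * 14.6410 = 82.4713 kJ
Q2 (latent) = 2.9430 * 321.9240 = 947.4223 kJ
Q3 (sensible, liquid) = 2.9430 * 3.7050 * 63.3570 = 690.8330 kJ
Q_total = 1720.7267 kJ

1720.7267 kJ


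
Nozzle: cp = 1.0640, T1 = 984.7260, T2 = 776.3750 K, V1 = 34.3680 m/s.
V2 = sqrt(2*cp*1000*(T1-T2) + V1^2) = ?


dT = 208.3510 K
2*cp*1000*dT = 443370.9280
V1^2 = 1181.1594
V2 = sqrt(444552.0874) = 666.7474 m/s

666.7474 m/s


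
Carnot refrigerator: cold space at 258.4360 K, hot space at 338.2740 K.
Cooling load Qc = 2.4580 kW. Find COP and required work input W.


COP = 258.4360 / 79.8380 = 3.2370
W = 2.4580 / 3.2370 = 0.7593 kW

COP = 3.2370, W = 0.7593 kW


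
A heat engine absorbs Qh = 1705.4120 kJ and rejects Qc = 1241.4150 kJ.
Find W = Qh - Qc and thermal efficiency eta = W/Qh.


W = 1705.4120 - 1241.4150 = 463.9970 kJ
eta = 463.9970 / 1705.4120 = 0.2721 = 27.2073%

W = 463.9970 kJ, eta = 27.2073%


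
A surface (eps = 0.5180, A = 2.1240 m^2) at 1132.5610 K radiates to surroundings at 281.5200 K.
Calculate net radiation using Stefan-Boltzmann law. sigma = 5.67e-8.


T^4 = 1.6453e+12
Tsurr^4 = 6.2811e+09
Q = 0.5180 * 5.67e-8 * 2.1240 * 1.6390e+12 = 102247.4781 W

102247.4781 W


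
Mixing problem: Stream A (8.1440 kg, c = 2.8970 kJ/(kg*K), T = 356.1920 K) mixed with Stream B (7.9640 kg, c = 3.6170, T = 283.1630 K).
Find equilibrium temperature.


num = 16560.4310
den = 52.3990
Tf = 316.0451 K

316.0451 K


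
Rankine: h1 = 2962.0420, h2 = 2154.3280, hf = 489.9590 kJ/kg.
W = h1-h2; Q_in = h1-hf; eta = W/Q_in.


W = 807.7140 kJ/kg
Q_in = 2472.0830 kJ/kg
eta = 0.3267 = 32.6734%

eta = 32.6734%


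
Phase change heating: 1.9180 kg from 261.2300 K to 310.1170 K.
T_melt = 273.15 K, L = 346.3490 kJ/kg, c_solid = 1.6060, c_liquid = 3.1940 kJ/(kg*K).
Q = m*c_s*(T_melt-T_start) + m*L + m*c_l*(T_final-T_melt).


Q1 (sensible, solid) = 1.9180 * 1.6060 * 11.9200 = 36.7173 kJ
Q2 (latent) = 1.9180 * 346.3490 = 664.2974 kJ
Q3 (sensible, liquid) = 1.9180 * 3.1940 * 36.9670 = 226.4632 kJ
Q_total = 927.4779 kJ

927.4779 kJ


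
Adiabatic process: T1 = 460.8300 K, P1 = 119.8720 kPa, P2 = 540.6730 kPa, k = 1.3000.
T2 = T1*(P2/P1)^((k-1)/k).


(k-1)/k = 0.2308
(P2/P1)^exp = 1.4157
T2 = 460.8300 * 1.4157 = 652.3999 K

652.3999 K


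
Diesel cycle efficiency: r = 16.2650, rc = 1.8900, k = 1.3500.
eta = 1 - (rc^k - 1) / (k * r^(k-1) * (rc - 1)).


r^(k-1) = 2.6542
rc^k = 2.3617
eta = 0.5730 = 57.3011%

57.3011%


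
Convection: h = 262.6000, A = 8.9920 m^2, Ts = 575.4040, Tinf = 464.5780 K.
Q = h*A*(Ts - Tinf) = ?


dT = 110.8260 K
Q = 262.6000 * 8.9920 * 110.8260 = 261693.3451 W

261693.3451 W


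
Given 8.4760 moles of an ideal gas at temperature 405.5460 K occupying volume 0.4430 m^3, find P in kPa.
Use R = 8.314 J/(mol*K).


P = nRT/V = 8.4760 * 8.314 * 405.5460 / 0.4430
= 28578.6092 / 0.4430 = 64511.5333 Pa = 64.5115 kPa

64.5115 kPa


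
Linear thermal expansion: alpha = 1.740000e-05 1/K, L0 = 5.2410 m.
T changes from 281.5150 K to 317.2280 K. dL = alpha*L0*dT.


dT = 35.7130 K
dL = 1.740000e-05 * 5.2410 * 35.7130 = 0.003257 m
L_final = 5.244257 m

dL = 0.003257 m


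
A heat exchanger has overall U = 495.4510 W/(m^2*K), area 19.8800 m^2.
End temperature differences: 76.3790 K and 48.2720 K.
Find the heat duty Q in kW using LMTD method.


LMTD = 61.2545 K
Q = 495.4510 * 19.8800 * 61.2545 = 603330.2032 W = 603.3302 kW

603.3302 kW


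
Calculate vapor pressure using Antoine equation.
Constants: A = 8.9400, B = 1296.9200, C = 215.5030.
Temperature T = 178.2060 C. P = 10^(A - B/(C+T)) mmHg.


C+T = 393.7090
B/(C+T) = 3.2941
log10(P) = 8.9400 - 3.2941 = 5.6459
P = 10^5.6459 = 442478.2370 mmHg

442478.2370 mmHg


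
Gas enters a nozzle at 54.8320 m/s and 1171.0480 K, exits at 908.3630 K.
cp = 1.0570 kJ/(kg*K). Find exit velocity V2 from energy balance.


dT = 262.6850 K
2*cp*1000*dT = 555316.0900
V1^2 = 3006.5482
V2 = sqrt(558322.6382) = 747.2099 m/s

747.2099 m/s


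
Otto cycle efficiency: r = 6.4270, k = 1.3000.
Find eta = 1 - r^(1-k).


r^(k-1) = 1.7474
eta = 1 - 1/1.7474 = 0.4277 = 42.7735%

42.7735%


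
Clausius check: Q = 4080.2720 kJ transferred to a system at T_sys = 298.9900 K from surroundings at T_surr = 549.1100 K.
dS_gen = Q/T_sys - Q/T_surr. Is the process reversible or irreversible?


dS_sys = 4080.2720/298.9900 = 13.6469 kJ/K
dS_surr = -4080.2720/549.1100 = -7.4307 kJ/K
dS_gen = 13.6469 - 7.4307 = 6.2162 kJ/K (irreversible)

dS_gen = 6.2162 kJ/K, irreversible


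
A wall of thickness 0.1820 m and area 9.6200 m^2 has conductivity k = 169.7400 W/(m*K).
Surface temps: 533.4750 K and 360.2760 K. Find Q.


dT = 173.1990 K
Q = 169.7400 * 9.6200 * 173.1990 / 0.1820 = 1553936.4795 W

1553936.4795 W


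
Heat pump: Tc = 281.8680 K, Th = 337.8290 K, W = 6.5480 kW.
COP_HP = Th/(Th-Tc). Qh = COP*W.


COP = 337.8290 / 55.9610 = 6.0369
Qh = 6.0369 * 6.5480 = 39.5294 kW

COP = 6.0369, Qh = 39.5294 kW


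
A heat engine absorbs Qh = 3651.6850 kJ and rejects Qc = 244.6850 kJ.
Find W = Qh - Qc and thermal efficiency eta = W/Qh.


W = 3651.6850 - 244.6850 = 3407.0000 kJ
eta = 3407.0000 / 3651.6850 = 0.9330 = 93.2994%

W = 3407.0000 kJ, eta = 93.2994%


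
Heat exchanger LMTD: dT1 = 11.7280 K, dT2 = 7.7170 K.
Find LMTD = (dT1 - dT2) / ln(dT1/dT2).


dT1/dT2 = 1.5198
ln(dT1/dT2) = 0.4186
LMTD = 4.0110 / 0.4186 = 9.5830 K

9.5830 K


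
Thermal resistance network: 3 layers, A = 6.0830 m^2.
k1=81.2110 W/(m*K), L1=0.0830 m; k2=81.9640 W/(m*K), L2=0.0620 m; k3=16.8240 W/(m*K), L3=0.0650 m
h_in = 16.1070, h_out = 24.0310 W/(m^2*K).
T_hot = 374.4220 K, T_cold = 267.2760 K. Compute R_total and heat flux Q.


R_conv_in = 1/(16.1070*6.0830) = 0.0102
R_1 = 0.0830/(81.2110*6.0830) = 0.0002
R_2 = 0.0620/(81.9640*6.0830) = 0.0001
R_3 = 0.0650/(16.8240*6.0830) = 0.0006
R_conv_out = 1/(24.0310*6.0830) = 0.0068
R_total = 0.0180 K/W
Q = 107.1460 / 0.0180 = 5960.9552 W

R_total = 0.0180 K/W, Q = 5960.9552 W


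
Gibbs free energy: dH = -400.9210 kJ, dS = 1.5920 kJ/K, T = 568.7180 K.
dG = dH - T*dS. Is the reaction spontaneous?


T*dS = 568.7180 * 1.5920 = 905.3991 kJ
dG = -400.9210 - 905.3991 = -1306.3201 kJ (spontaneous)

dG = -1306.3201 kJ, spontaneous


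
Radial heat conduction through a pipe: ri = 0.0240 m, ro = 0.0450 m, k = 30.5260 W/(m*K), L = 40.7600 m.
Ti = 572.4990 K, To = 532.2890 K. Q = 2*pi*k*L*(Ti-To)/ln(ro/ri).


dT = 40.2100 K
ln(ro/ri) = 0.6286
Q = 2*pi*30.5260*40.7600*40.2100 / 0.6286 = 500077.8944 W

500077.8944 W


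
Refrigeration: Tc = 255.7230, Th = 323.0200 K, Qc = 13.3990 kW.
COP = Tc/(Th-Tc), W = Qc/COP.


COP = 255.7230 / 67.2970 = 3.7999
W = 13.3990 / 3.7999 = 3.5261 kW

COP = 3.7999, W = 3.5261 kW


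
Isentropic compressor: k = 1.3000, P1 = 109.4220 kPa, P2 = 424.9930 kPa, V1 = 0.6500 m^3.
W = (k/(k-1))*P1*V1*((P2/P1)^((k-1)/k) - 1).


(k-1)/k = 0.2308
(P2/P1)^exp = 1.3677
W = 4.3333 * 109.4220 * 0.6500 * (1.3677 - 1) = 113.3234 kJ

113.3234 kJ


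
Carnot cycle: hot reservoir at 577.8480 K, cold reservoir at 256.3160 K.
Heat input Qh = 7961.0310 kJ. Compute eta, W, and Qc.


eta = 1 - 256.3160/577.8480 = 0.5564
W = 0.5564 * 7961.0310 = 4429.7570 kJ
Qc = 7961.0310 - 4429.7570 = 3531.2740 kJ

eta = 55.6430%, W = 4429.7570 kJ, Qc = 3531.2740 kJ


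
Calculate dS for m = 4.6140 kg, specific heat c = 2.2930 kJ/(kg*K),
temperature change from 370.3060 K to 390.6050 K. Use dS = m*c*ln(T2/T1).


T2/T1 = 1.0548
ln(T2/T1) = 0.0534
dS = 4.6140 * 2.2930 * 0.0534 = 0.5646 kJ/K

0.5646 kJ/K


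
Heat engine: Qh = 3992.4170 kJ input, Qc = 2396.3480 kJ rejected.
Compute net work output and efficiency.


W = 3992.4170 - 2396.3480 = 1596.0690 kJ
eta = 1596.0690 / 3992.4170 = 0.3998 = 39.9775%

W = 1596.0690 kJ, eta = 39.9775%


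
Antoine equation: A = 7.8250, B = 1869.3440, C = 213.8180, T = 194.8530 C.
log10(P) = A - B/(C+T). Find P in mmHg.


C+T = 408.6710
B/(C+T) = 4.5742
log10(P) = 7.8250 - 4.5742 = 3.2508
P = 10^3.2508 = 1781.5470 mmHg

1781.5470 mmHg


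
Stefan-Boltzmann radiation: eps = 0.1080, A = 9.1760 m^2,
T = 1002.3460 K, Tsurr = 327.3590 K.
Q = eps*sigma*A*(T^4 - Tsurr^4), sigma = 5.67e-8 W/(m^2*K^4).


T^4 = 1.0094e+12
Tsurr^4 = 1.1484e+10
Q = 0.1080 * 5.67e-8 * 9.1760 * 9.9793e+11 = 56074.0068 W

56074.0068 W


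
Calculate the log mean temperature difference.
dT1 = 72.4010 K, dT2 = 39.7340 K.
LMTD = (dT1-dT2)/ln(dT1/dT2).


dT1/dT2 = 1.8221
ln(dT1/dT2) = 0.6000
LMTD = 32.6670 / 0.6000 = 54.4438 K

54.4438 K


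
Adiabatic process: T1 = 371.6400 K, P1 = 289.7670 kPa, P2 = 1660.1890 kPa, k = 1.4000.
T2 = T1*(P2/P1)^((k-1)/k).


(k-1)/k = 0.2857
(P2/P1)^exp = 1.6467
T2 = 371.6400 * 1.6467 = 611.9626 K

611.9626 K


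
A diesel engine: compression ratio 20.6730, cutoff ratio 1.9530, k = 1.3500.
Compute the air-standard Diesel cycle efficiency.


r^(k-1) = 2.8866
rc^k = 2.4686
eta = 0.6046 = 60.4560%

60.4560%


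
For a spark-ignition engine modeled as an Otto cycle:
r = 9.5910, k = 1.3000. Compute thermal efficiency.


r^(k-1) = 1.9704
eta = 1 - 1/1.9704 = 0.4925 = 49.2494%

49.2494%


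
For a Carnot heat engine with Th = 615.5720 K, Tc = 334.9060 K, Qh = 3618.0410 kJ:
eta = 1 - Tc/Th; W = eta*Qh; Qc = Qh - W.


eta = 1 - 334.9060/615.5720 = 0.4559
W = 0.4559 * 3618.0410 = 1649.6220 kJ
Qc = 3618.0410 - 1649.6220 = 1968.4190 kJ

eta = 45.5943%, W = 1649.6220 kJ, Qc = 1968.4190 kJ


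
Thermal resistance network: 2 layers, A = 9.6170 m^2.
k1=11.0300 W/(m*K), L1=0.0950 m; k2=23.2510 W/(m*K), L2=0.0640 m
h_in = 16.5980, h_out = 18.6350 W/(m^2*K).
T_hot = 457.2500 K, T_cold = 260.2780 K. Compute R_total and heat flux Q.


R_conv_in = 1/(16.5980*9.6170) = 0.0063
R_1 = 0.0950/(11.0300*9.6170) = 0.0009
R_2 = 0.0640/(23.2510*9.6170) = 0.0003
R_conv_out = 1/(18.6350*9.6170) = 0.0056
R_total = 0.0130 K/W
Q = 196.9720 / 0.0130 = 15120.8353 W

R_total = 0.0130 K/W, Q = 15120.8353 W


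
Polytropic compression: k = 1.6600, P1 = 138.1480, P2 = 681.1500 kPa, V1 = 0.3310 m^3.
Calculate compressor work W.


(k-1)/k = 0.3976
(P2/P1)^exp = 1.8858
W = 2.5152 * 138.1480 * 0.3310 * (1.8858 - 1) = 101.8731 kJ

101.8731 kJ


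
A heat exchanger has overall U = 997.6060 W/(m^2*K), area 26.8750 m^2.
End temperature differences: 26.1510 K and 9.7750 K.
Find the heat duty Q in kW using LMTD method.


LMTD = 16.6413 K
Q = 997.6060 * 26.8750 * 16.6413 = 446163.5366 W = 446.1635 kW

446.1635 kW


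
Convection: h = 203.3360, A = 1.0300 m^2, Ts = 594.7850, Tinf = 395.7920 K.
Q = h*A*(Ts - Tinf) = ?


dT = 198.9930 K
Q = 203.3360 * 1.0300 * 198.9930 = 41676.3139 W

41676.3139 W


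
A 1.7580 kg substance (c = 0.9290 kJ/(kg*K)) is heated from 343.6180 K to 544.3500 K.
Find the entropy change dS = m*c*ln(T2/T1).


T2/T1 = 1.5842
ln(T2/T1) = 0.4601
dS = 1.7580 * 0.9290 * 0.4601 = 0.7514 kJ/K

0.7514 kJ/K


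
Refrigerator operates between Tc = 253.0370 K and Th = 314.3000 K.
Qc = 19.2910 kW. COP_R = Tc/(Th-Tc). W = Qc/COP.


COP = 253.0370 / 61.2630 = 4.1303
W = 19.2910 / 4.1303 = 4.6706 kW

COP = 4.1303, W = 4.6706 kW


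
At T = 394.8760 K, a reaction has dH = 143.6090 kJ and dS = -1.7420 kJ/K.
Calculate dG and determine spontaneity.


T*dS = 394.8760 * -1.7420 = -687.8740 kJ
dG = 143.6090 + 687.8740 = 831.4830 kJ (non-spontaneous)

dG = 831.4830 kJ, non-spontaneous


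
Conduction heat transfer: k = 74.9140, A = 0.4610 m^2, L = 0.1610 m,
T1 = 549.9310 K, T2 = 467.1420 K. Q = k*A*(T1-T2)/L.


dT = 82.7890 K
Q = 74.9140 * 0.4610 * 82.7890 / 0.1610 = 17758.6796 W

17758.6796 W


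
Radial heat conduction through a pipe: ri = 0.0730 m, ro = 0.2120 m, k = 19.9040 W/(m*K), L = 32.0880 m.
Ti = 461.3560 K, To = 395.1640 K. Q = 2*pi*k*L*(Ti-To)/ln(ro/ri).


dT = 66.1920 K
ln(ro/ri) = 1.0661
Q = 2*pi*19.9040*32.0880*66.1920 / 1.0661 = 249149.2072 W

249149.2072 W


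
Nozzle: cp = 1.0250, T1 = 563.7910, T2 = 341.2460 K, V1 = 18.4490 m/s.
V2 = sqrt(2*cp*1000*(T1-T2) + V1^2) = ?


dT = 222.5450 K
2*cp*1000*dT = 456217.2500
V1^2 = 340.3656
V2 = sqrt(456557.6156) = 675.6905 m/s

675.6905 m/s


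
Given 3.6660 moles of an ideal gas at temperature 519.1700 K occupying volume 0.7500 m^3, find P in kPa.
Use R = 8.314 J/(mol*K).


P = nRT/V = 3.6660 * 8.314 * 519.1700 / 0.7500
= 15823.8468 / 0.7500 = 21098.4624 Pa = 21.0985 kPa

21.0985 kPa


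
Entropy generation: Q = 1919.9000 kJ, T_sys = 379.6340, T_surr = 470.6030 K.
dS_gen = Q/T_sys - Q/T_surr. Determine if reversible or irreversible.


dS_sys = 1919.9000/379.6340 = 5.0572 kJ/K
dS_surr = -1919.9000/470.6030 = -4.0797 kJ/K
dS_gen = 5.0572 - 4.0797 = 0.9776 kJ/K (irreversible)

dS_gen = 0.9776 kJ/K, irreversible


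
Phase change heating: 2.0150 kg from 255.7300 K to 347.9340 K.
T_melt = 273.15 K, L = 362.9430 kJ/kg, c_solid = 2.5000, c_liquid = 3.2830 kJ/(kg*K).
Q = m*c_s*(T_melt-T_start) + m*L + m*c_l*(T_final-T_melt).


Q1 (sensible, solid) = 2.0150 * 2.5000 * 17.4200 = 87.7532 kJ
Q2 (latent) = 2.0150 * 362.9430 = 731.3301 kJ
Q3 (sensible, liquid) = 2.0150 * 3.2830 * 74.7840 = 494.7145 kJ
Q_total = 1313.7979 kJ

1313.7979 kJ


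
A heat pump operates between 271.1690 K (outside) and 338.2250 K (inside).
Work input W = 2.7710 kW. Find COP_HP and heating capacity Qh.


COP = 338.2250 / 67.0560 = 5.0439
Qh = 5.0439 * 2.7710 = 13.9767 kW

COP = 5.0439, Qh = 13.9767 kW


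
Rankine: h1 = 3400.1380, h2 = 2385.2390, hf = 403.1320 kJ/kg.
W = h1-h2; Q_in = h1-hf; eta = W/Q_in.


W = 1014.8990 kJ/kg
Q_in = 2997.0060 kJ/kg
eta = 0.3386 = 33.8638%

eta = 33.8638%


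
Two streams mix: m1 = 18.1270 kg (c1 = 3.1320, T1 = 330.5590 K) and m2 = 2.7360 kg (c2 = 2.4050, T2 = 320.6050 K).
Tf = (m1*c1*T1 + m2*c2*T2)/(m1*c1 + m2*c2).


num = 20876.6852
den = 63.3538
Tf = 329.5252 K

329.5252 K


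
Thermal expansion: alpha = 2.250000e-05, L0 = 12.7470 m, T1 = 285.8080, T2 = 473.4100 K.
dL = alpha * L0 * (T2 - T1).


dT = 187.6020 K
dL = 2.250000e-05 * 12.7470 * 187.6020 = 0.053806 m
L_final = 12.800806 m

dL = 0.053806 m


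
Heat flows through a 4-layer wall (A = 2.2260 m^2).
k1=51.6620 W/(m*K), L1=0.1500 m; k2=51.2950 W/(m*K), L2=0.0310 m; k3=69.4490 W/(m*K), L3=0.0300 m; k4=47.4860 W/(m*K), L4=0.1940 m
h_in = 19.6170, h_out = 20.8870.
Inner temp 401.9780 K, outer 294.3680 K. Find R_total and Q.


R_conv_in = 1/(19.6170*2.2260) = 0.0229
R_1 = 0.1500/(51.6620*2.2260) = 0.0013
R_2 = 0.0310/(51.2950*2.2260) = 0.0003
R_3 = 0.0300/(69.4490*2.2260) = 0.0002
R_4 = 0.1940/(47.4860*2.2260) = 0.0018
R_conv_out = 1/(20.8870*2.2260) = 0.0215
R_total = 0.0480 K/W
Q = 107.6100 / 0.0480 = 2241.2439 W

R_total = 0.0480 K/W, Q = 2241.2439 W


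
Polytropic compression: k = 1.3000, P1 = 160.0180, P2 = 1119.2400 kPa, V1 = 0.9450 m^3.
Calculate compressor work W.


(k-1)/k = 0.2308
(P2/P1)^exp = 1.5665
W = 4.3333 * 160.0180 * 0.9450 * (1.5665 - 1) = 371.2431 kJ

371.2431 kJ


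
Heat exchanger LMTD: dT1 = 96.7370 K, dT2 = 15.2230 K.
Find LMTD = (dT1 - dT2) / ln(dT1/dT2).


dT1/dT2 = 6.3547
ln(dT1/dT2) = 1.8492
LMTD = 81.5140 / 1.8492 = 44.0810 K

44.0810 K


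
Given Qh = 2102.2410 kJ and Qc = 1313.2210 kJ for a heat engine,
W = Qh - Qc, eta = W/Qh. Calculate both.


W = 2102.2410 - 1313.2210 = 789.0200 kJ
eta = 789.0200 / 2102.2410 = 0.3753 = 37.5323%

W = 789.0200 kJ, eta = 37.5323%


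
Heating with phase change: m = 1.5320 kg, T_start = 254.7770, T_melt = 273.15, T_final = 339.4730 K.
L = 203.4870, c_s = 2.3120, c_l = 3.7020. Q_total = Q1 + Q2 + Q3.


Q1 (sensible, solid) = 1.5320 * 2.3120 * 18.3730 = 65.0769 kJ
Q2 (latent) = 1.5320 * 203.4870 = 311.7421 kJ
Q3 (sensible, liquid) = 1.5320 * 3.7020 * 66.3230 = 376.1485 kJ
Q_total = 752.9675 kJ

752.9675 kJ


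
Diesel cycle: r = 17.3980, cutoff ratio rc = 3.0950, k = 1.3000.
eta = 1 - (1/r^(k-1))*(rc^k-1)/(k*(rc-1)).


r^(k-1) = 2.3559
rc^k = 4.3437
eta = 0.4789 = 47.8867%

47.8867%


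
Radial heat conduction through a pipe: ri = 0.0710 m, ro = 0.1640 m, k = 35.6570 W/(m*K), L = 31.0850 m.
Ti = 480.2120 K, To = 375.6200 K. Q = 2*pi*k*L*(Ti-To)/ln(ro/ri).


dT = 104.5920 K
ln(ro/ri) = 0.8372
Q = 2*pi*35.6570*31.0850*104.5920 / 0.8372 = 870065.1345 W

870065.1345 W


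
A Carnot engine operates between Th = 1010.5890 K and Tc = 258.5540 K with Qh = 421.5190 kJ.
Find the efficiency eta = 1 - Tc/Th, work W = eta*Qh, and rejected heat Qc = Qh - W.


eta = 1 - 258.5540/1010.5890 = 0.7442
W = 0.7442 * 421.5190 = 313.6755 kJ
Qc = 421.5190 - 313.6755 = 107.8435 kJ

eta = 74.4155%, W = 313.6755 kJ, Qc = 107.8435 kJ


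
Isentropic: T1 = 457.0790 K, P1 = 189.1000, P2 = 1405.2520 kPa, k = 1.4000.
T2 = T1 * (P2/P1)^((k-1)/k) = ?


(k-1)/k = 0.2857
(P2/P1)^exp = 1.7737
T2 = 457.0790 * 1.7737 = 810.7115 K

810.7115 K


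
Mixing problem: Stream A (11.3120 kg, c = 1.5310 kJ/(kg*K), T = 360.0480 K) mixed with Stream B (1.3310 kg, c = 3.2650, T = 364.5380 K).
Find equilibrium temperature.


num = 7819.7315
den = 21.6644
Tf = 360.9487 K

360.9487 K


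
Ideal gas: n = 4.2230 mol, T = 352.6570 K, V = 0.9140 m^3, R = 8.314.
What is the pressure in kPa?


P = nRT/V = 4.2230 * 8.314 * 352.6570 / 0.9140
= 12381.7950 / 0.9140 = 13546.8217 Pa = 13.5468 kPa

13.5468 kPa


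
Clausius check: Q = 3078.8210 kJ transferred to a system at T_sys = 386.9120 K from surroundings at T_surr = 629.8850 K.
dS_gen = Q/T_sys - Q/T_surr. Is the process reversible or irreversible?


dS_sys = 3078.8210/386.9120 = 7.9574 kJ/K
dS_surr = -3078.8210/629.8850 = -4.8879 kJ/K
dS_gen = 7.9574 - 4.8879 = 3.0695 kJ/K (irreversible)

dS_gen = 3.0695 kJ/K, irreversible


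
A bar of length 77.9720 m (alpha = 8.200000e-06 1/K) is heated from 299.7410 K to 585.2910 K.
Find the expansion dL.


dT = 285.5500 K
dL = 8.200000e-06 * 77.9720 * 285.5500 = 0.182572 m
L_final = 78.154572 m

dL = 0.182572 m


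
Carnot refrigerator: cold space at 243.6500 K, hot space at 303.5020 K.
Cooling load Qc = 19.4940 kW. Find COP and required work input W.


COP = 243.6500 / 59.8520 = 4.0709
W = 19.4940 / 4.0709 = 4.7887 kW

COP = 4.0709, W = 4.7887 kW


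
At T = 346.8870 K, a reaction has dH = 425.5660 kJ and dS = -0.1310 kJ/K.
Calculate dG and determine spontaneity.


T*dS = 346.8870 * -0.1310 = -45.4422 kJ
dG = 425.5660 + 45.4422 = 471.0082 kJ (non-spontaneous)

dG = 471.0082 kJ, non-spontaneous


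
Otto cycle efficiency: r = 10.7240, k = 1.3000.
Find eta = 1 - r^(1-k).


r^(k-1) = 2.0375
eta = 1 - 1/2.0375 = 0.5092 = 50.9213%

50.9213%


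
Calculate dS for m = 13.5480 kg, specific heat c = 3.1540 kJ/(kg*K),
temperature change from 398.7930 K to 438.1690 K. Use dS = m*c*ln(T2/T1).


T2/T1 = 1.0987
ln(T2/T1) = 0.0942
dS = 13.5480 * 3.1540 * 0.0942 = 4.0236 kJ/K

4.0236 kJ/K


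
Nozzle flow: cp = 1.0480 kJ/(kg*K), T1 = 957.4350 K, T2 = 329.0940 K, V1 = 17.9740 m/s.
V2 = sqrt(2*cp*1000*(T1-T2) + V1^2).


dT = 628.3410 K
2*cp*1000*dT = 1317002.7360
V1^2 = 323.0647
V2 = sqrt(1317325.8007) = 1147.7481 m/s

1147.7481 m/s


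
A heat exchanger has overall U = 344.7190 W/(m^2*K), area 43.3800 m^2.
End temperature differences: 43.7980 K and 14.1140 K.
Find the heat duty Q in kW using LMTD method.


LMTD = 26.2129 K
Q = 344.7190 * 43.3800 * 26.2129 = 391984.8659 W = 391.9849 kW

391.9849 kW


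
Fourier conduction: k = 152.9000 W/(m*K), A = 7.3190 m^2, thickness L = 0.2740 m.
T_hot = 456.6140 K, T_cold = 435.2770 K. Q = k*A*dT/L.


dT = 21.3370 K
Q = 152.9000 * 7.3190 * 21.3370 / 0.2740 = 87144.9103 W

87144.9103 W


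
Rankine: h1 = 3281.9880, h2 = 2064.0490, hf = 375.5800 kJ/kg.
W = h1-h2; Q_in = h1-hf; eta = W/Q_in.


W = 1217.9390 kJ/kg
Q_in = 2906.4080 kJ/kg
eta = 0.4191 = 41.9053%

eta = 41.9053%


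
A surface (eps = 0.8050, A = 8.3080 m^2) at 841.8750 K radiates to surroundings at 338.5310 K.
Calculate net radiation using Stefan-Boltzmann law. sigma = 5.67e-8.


T^4 = 5.0233e+11
Tsurr^4 = 1.3134e+10
Q = 0.8050 * 5.67e-8 * 8.3080 * 4.8920e+11 = 185506.7786 W

185506.7786 W


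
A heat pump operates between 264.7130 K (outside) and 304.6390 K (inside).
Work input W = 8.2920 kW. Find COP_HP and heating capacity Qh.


COP = 304.6390 / 39.9260 = 7.6301
Qh = 7.6301 * 8.2920 = 63.2687 kW

COP = 7.6301, Qh = 63.2687 kW


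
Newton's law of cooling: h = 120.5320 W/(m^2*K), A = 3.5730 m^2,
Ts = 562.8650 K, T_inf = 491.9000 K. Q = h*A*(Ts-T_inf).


dT = 70.9650 K
Q = 120.5320 * 3.5730 * 70.9650 = 30561.8462 W

30561.8462 W


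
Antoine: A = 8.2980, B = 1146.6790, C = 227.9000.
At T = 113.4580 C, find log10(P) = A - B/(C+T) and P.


C+T = 341.3580
B/(C+T) = 3.3592
log10(P) = 8.2980 - 3.3592 = 4.9388
P = 10^4.9388 = 86862.3590 mmHg

86862.3590 mmHg


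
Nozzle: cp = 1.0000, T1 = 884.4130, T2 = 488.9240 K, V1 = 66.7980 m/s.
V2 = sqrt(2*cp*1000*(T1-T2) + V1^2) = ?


dT = 395.4890 K
2*cp*1000*dT = 790978.0000
V1^2 = 4461.9728
V2 = sqrt(795439.9728) = 891.8744 m/s

891.8744 m/s


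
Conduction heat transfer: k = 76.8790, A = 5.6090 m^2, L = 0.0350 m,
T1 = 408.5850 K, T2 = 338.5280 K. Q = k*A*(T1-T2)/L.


dT = 70.0570 K
Q = 76.8790 * 5.6090 * 70.0570 / 0.0350 = 863130.8853 W

863130.8853 W


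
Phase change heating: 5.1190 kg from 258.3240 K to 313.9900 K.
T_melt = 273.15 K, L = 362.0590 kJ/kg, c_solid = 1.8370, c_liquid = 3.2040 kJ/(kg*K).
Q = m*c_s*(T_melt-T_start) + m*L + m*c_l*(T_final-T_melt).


Q1 (sensible, solid) = 5.1190 * 1.8370 * 14.8260 = 139.4178 kJ
Q2 (latent) = 5.1190 * 362.0590 = 1853.3800 kJ
Q3 (sensible, liquid) = 5.1190 * 3.2040 * 40.8400 = 669.8281 kJ
Q_total = 2662.6260 kJ

2662.6260 kJ


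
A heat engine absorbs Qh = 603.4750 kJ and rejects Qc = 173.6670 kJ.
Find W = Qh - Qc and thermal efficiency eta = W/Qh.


W = 603.4750 - 173.6670 = 429.8080 kJ
eta = 429.8080 / 603.4750 = 0.7122 = 71.2222%

W = 429.8080 kJ, eta = 71.2222%


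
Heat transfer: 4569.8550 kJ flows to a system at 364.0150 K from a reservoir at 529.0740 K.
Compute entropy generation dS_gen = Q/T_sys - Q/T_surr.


dS_sys = 4569.8550/364.0150 = 12.5540 kJ/K
dS_surr = -4569.8550/529.0740 = -8.6375 kJ/K
dS_gen = 12.5540 - 8.6375 = 3.9166 kJ/K (irreversible)

dS_gen = 3.9166 kJ/K, irreversible


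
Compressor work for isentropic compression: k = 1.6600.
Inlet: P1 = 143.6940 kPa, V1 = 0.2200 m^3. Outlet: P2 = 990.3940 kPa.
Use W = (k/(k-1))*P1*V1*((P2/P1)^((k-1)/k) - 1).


(k-1)/k = 0.3976
(P2/P1)^exp = 2.1544
W = 2.5152 * 143.6940 * 0.2200 * (2.1544 - 1) = 91.7876 kJ

91.7876 kJ


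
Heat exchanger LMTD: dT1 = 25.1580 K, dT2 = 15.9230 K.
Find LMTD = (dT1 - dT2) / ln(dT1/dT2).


dT1/dT2 = 1.5800
ln(dT1/dT2) = 0.4574
LMTD = 9.2350 / 0.4574 = 20.1897 K

20.1897 K


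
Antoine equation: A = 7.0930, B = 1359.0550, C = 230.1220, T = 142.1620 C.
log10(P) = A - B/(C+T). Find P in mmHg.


C+T = 372.2840
B/(C+T) = 3.6506
log10(P) = 7.0930 - 3.6506 = 3.4424
P = 10^3.4424 = 2769.5764 mmHg

2769.5764 mmHg


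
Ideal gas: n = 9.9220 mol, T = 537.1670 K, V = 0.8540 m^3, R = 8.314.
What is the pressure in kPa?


P = nRT/V = 9.9220 * 8.314 * 537.1670 / 0.8540
= 44311.7159 / 0.8540 = 51887.2551 Pa = 51.8873 kPa

51.8873 kPa


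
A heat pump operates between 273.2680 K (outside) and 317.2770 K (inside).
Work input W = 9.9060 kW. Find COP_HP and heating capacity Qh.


COP = 317.2770 / 44.0090 = 7.2094
Qh = 7.2094 * 9.9060 = 71.4160 kW

COP = 7.2094, Qh = 71.4160 kW


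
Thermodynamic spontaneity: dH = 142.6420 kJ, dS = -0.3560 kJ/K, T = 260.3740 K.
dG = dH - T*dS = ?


T*dS = 260.3740 * -0.3560 = -92.6931 kJ
dG = 142.6420 + 92.6931 = 235.3351 kJ (non-spontaneous)

dG = 235.3351 kJ, non-spontaneous


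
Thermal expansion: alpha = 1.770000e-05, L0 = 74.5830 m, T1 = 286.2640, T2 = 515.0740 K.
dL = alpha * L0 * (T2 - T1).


dT = 228.8100 K
dL = 1.770000e-05 * 74.5830 * 228.8100 = 0.302056 m
L_final = 74.885056 m

dL = 0.302056 m


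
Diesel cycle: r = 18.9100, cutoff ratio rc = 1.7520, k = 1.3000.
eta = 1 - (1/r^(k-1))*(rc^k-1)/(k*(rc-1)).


r^(k-1) = 2.4155
rc^k = 2.0730
eta = 0.5456 = 54.5618%

54.5618%


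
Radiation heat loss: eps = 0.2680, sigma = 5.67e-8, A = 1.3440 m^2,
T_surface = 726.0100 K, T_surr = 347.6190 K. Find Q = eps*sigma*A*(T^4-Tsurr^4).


T^4 = 2.7782e+11
Tsurr^4 = 1.4602e+10
Q = 0.2680 * 5.67e-8 * 1.3440 * 2.6322e+11 = 5375.7604 W

5375.7604 W


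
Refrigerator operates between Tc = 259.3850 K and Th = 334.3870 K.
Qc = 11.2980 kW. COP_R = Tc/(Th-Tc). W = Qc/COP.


COP = 259.3850 / 75.0020 = 3.4584
W = 11.2980 / 3.4584 = 3.2669 kW

COP = 3.4584, W = 3.2669 kW


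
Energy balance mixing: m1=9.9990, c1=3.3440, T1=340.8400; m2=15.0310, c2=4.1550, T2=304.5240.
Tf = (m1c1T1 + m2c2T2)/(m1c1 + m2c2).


num = 30415.2323
den = 95.8905
Tf = 317.1873 K

317.1873 K


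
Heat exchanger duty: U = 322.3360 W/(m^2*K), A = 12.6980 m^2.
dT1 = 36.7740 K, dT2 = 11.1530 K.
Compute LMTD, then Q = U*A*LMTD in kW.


LMTD = 21.4746 K
Q = 322.3360 * 12.6980 * 21.4746 = 87896.1224 W = 87.8961 kW

87.8961 kW


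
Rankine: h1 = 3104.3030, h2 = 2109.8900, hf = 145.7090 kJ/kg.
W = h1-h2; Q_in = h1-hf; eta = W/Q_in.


W = 994.4130 kJ/kg
Q_in = 2958.5940 kJ/kg
eta = 0.3361 = 33.6110%

eta = 33.6110%


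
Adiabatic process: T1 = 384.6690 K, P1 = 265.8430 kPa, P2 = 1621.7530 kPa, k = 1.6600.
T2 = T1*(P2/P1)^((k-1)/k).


(k-1)/k = 0.3976
(P2/P1)^exp = 2.0523
T2 = 384.6690 * 2.0523 = 789.4753 K

789.4753 K


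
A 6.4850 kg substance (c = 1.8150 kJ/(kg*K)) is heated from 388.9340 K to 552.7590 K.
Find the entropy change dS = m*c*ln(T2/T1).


T2/T1 = 1.4212
ln(T2/T1) = 0.3515
dS = 6.4850 * 1.8150 * 0.3515 = 4.1374 kJ/K

4.1374 kJ/K


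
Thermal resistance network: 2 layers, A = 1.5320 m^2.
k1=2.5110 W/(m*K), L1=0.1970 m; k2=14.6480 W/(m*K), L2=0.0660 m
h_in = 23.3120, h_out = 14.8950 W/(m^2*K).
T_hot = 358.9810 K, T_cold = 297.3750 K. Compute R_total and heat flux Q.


R_conv_in = 1/(23.3120*1.5320) = 0.0280
R_1 = 0.1970/(2.5110*1.5320) = 0.0512
R_2 = 0.0660/(14.6480*1.5320) = 0.0029
R_conv_out = 1/(14.8950*1.5320) = 0.0438
R_total = 0.1260 K/W
Q = 61.6060 / 0.1260 = 489.0340 W

R_total = 0.1260 K/W, Q = 489.0340 W
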